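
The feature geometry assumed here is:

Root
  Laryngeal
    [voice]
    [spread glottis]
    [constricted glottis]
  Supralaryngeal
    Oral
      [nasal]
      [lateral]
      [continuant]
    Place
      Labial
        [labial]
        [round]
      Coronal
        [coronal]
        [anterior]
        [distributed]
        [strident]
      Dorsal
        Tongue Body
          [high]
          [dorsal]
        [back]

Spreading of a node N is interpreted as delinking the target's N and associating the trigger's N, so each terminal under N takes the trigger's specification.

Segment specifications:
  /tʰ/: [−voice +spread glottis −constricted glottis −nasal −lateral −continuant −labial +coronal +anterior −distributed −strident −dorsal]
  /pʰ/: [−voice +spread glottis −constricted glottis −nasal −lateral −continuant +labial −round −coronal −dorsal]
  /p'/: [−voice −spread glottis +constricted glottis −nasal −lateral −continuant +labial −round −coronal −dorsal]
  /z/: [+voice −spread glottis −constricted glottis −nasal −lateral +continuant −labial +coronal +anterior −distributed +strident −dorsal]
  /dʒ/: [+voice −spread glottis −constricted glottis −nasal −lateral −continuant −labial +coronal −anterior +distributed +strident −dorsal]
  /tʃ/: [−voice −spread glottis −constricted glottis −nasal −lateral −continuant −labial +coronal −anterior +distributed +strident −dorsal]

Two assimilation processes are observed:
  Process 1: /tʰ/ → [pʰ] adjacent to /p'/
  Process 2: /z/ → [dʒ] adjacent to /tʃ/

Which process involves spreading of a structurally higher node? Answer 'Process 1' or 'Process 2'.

Process 1: the features that change are [labial], [round], [coronal], [anterior], [distributed], [strident]; the minimal node is Place (depth 2).
In Process 2, [continuant], [anterior], [distributed] change, so the minimal spreading node is Supralaryngeal at depth 1.
Supralaryngeal (depth 1) sits above Place (depth 2), making Process 2 the one with the higher spreading node.

Process 2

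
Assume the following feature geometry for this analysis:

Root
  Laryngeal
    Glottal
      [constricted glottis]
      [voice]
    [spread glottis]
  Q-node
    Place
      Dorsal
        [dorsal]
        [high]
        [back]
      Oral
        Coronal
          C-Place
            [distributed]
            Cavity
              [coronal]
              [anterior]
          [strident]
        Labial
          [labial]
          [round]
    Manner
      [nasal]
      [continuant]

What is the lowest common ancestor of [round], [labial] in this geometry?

Labial

[round] lies under Labial (below Q-node).
[labial]: Root > Q-node > Place > Oral > Labial > [labial].
Labial is the lowest common ancestor — every listed feature sits under it, and no single subconstituent of Labial covers them all.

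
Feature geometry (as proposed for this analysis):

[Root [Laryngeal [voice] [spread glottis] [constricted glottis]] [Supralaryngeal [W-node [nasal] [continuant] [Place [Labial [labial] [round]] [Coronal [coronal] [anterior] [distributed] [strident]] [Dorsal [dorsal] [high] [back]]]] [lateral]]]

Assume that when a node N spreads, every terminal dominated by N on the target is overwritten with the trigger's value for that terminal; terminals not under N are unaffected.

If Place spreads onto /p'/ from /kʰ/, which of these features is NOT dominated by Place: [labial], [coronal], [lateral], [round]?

Under this geometry, Place contains [labial], [round], [coronal], [anterior], [distributed], [strident], [dorsal], [high], [back].
Spreading Place replaces [coronal], [round], [labial] with the trigger's values, since each sits inside the Place constituent.
[lateral] is not within the Place subtree (it hangs from Supralaryngeal), so /p'/'s [lateral] value survives.

[lateral]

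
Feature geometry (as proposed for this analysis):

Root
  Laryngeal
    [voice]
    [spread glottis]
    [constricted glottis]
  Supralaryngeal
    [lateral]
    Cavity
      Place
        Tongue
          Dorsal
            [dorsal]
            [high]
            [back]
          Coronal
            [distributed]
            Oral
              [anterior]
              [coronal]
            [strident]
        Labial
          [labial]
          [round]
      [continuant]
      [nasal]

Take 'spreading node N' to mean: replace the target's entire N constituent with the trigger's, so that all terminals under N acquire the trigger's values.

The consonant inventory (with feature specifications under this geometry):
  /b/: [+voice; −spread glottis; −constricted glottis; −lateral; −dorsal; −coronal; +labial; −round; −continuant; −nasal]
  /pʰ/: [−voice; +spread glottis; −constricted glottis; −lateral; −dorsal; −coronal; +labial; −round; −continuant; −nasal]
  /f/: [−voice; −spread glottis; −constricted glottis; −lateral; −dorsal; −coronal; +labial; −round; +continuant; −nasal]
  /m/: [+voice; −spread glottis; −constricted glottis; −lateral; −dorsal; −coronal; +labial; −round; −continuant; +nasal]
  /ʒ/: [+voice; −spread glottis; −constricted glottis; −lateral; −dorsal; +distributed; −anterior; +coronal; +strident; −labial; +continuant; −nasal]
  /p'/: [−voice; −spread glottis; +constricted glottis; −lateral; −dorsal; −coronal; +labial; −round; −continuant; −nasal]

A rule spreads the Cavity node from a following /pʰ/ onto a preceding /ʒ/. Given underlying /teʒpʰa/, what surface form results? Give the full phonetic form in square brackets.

[tebpʰa]

Terminals under Cavity in this geometry: [dorsal], [high], [back], [distributed], [anterior], [coronal], [strident], [labial], [round], [continuant], [nasal].
After delinking /ʒ/'s Cavity and linking /pʰ/'s, the affected terminals become [−dorsal], [−coronal], [+labial], [−round], [−continuant], [−nasal]; [voice], [spread glottis], [constricted glottis], … (outside Cavity) are retained from /ʒ/.
Among the inventory, only /b/ has exactly this specification, giving the surface form [tebpʰa].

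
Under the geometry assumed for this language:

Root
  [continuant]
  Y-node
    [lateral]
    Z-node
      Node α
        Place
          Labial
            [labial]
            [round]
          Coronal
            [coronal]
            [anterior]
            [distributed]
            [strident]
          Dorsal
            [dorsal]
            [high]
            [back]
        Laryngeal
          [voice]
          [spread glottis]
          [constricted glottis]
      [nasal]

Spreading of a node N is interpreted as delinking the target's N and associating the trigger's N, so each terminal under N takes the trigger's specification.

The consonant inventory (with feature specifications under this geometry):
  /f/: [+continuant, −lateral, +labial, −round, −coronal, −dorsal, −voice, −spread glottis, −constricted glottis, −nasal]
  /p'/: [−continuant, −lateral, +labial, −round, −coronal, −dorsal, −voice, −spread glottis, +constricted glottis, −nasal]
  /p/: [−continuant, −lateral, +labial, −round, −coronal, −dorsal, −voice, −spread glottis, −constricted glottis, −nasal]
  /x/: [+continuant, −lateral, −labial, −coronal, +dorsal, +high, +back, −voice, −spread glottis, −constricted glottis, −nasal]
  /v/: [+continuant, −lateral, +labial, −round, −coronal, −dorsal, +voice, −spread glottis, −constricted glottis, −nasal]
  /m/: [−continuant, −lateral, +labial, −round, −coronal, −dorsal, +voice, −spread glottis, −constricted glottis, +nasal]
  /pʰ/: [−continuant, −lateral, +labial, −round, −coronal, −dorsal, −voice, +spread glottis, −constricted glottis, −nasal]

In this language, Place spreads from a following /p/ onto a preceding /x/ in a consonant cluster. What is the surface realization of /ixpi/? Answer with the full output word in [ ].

[ifpi]

Place immediately or transitively dominates [labial], [round], [coronal], [anterior], [distributed], [strident], [dorsal], [high], [back].
Spreading Place from /p/ onto /x/ replaces those values with /p/'s: [+labial], [−round], [−coronal], [−dorsal]. Features outside Place ([continuant], [lateral], [voice], …) stay as in /x/.
This feature bundle is that of [f], so /ixpi/ surfaces as [ifpi].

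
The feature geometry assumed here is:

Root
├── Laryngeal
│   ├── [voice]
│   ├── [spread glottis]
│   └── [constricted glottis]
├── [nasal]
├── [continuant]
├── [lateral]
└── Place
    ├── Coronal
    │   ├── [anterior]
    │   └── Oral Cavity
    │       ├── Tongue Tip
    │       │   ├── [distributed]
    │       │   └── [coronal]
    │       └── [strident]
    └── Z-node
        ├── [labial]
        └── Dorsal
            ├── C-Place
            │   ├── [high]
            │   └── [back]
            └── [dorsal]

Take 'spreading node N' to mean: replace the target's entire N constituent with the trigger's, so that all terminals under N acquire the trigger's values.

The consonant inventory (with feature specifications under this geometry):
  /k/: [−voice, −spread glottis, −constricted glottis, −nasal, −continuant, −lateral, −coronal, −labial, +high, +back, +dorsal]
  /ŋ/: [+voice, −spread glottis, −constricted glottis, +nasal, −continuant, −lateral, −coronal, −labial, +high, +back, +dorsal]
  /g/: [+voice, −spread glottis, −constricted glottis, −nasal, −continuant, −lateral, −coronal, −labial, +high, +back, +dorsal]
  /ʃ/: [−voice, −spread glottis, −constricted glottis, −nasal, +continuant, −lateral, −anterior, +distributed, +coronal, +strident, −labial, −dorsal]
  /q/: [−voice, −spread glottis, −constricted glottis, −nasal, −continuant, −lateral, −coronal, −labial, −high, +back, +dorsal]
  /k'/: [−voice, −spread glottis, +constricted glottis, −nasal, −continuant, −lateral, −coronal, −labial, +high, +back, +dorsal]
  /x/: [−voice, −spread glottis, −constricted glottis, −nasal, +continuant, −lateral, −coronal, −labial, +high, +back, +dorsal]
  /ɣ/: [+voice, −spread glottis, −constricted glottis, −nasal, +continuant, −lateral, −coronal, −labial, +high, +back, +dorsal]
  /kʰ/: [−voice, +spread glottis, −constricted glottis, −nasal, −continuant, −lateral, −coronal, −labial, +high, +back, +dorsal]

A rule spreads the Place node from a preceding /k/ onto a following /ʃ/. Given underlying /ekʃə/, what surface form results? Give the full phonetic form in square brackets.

[ekxə]

The Place node dominates the terminals [anterior], [distributed], [coronal], [strident], [labial], [high], [back], [dorsal].
The target acquires /k/'s values for everything under Place — [−coronal], [−labial], [+high], [+back], [+dorsal] — while keeping its own [voice], [spread glottis], [constricted glottis], ….
Among the inventory, only /x/ has exactly this specification, giving the surface form [ekxə].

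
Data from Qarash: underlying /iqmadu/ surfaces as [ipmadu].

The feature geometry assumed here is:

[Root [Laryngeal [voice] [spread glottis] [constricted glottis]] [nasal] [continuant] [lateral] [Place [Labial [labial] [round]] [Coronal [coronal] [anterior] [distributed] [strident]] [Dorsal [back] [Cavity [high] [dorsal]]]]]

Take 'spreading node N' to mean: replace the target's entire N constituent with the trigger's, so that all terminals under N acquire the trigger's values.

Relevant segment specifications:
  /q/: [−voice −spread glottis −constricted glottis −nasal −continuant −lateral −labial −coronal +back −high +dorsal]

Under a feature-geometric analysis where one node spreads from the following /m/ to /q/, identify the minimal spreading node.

Comparing /q/ with its surface form [p], the features that change are [labial], [round], [dorsal], [high], [back].
Tracing each changed feature up the tree, the paths first meet at Place; any lower node misses at least one of them.
If Place spreads, every terminal under it takes /m/'s value, producing [p] as observed.
[nasal], [voice] — on which /m/ differs from /q/ — are unchanged, so Root cannot have spread; the constituent is no larger than Place.

Place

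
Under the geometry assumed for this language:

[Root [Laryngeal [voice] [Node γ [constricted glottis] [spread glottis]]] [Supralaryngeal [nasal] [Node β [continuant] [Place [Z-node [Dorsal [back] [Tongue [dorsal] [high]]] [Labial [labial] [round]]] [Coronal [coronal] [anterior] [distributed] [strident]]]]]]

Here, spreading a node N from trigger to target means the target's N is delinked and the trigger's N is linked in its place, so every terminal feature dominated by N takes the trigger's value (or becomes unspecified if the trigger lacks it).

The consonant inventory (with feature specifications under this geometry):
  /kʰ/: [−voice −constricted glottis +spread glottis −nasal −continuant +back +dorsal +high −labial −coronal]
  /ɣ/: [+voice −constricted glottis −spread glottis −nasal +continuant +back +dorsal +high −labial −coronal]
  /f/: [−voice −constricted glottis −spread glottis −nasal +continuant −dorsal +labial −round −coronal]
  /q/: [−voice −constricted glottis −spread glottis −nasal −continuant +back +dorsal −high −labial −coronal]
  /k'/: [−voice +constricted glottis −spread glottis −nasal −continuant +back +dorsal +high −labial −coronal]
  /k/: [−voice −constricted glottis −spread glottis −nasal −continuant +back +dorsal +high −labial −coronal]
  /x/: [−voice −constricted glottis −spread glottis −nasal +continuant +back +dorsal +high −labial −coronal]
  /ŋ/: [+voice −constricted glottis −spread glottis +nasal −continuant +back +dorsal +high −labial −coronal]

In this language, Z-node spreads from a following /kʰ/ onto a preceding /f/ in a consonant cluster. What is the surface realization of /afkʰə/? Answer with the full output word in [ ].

[axkʰə]

Terminals under Z-node in this geometry: [back], [dorsal], [high], [labial], [round].
The target acquires /kʰ/'s values for everything under Z-node — [+back], [+dorsal], [+high], [−labial] — while keeping its own [voice], [constricted glottis], [spread glottis], ….
The resulting bundle matches /x/ in the inventory; substituting it for /f/ gives [axkʰə].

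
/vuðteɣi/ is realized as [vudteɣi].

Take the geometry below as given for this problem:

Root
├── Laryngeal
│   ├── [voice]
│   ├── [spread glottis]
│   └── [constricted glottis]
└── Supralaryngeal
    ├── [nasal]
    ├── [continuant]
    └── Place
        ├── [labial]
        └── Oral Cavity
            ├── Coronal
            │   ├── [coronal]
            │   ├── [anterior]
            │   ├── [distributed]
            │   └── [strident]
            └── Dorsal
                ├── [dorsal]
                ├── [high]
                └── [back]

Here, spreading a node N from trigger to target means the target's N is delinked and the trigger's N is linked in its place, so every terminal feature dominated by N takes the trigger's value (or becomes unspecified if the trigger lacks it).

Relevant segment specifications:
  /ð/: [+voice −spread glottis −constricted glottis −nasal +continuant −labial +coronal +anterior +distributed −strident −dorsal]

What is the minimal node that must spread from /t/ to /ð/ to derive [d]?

/ð/ and [d] differ in [continuant], [distributed]; every other specified feature is identical.
These terminals are all dominated by Supralaryngeal, and no proper subconstituent of Supralaryngeal covers them all; Supralaryngeal is their lowest common ancestor.
Spreading Supralaryngeal from /t/ overwrites each of those terminals with /t/'s values, yielding exactly [d].
Had Root spread, [voice] would have taken /t/'s value; it stays as in /ð/, confirming the spreading constituent is exactly Supralaryngeal.

Supralaryngeal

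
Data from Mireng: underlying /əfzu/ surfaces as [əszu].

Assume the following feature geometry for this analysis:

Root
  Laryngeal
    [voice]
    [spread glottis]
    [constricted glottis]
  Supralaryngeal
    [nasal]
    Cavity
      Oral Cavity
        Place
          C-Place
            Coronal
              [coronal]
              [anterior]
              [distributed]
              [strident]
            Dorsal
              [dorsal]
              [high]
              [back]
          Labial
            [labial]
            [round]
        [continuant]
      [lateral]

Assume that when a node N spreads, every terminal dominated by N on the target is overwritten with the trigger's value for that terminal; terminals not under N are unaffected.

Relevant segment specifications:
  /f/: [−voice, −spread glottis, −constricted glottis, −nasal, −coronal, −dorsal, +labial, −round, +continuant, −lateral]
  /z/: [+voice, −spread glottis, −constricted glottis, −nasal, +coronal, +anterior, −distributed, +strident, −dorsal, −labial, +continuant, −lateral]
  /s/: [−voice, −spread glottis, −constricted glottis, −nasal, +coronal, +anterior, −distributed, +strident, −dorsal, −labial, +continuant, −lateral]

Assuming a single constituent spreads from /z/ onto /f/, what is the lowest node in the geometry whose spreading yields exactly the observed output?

The alternation /f/ → [s] changes [labial], [round], [coronal], [anterior], [distributed], [strident] and nothing else.
The smallest constituent containing every changed terminal is Place — each of its daughters lacks at least one of the affected features.
If Place spreads, every terminal under it takes /z/'s value, producing [s] as observed.
[voice], a feature on which the two segments disagree outside Place, is unchanged — nothing dominating it spread, and Place is the minimal sufficient constituent.

Place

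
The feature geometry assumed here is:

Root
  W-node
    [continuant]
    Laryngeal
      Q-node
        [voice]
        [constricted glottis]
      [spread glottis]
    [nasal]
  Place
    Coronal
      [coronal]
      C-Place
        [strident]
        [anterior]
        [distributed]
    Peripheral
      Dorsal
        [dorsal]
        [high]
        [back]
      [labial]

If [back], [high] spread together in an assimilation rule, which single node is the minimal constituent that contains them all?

[back] is immediately dominated by Dorsal.
[high] is immediately dominated by Dorsal.
The lowest node appearing on every path is Dorsal; each proper daughter of Dorsal fails to dominate at least one of the listed features.

Dorsal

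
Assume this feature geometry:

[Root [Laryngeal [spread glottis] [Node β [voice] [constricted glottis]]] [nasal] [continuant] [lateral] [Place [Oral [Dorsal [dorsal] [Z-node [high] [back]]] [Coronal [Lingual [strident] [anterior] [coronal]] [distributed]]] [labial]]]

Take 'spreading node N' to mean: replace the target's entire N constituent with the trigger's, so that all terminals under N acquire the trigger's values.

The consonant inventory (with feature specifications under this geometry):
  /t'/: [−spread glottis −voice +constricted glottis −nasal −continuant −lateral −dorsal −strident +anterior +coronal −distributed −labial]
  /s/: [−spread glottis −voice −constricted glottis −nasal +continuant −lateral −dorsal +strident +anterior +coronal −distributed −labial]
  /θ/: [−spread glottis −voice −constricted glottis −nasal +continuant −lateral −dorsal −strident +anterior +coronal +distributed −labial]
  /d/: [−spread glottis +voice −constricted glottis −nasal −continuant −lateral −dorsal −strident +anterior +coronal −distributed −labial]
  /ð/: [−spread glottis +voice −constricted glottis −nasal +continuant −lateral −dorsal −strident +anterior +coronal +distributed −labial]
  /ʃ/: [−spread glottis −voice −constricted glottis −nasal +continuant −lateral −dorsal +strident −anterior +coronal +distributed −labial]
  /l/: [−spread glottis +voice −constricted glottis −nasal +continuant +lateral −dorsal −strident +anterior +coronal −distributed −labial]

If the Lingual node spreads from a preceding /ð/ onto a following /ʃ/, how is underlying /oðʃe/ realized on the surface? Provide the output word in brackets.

The Lingual node dominates the terminals [strident], [anterior], [coronal].
Spreading Lingual from /ð/ onto /ʃ/ replaces those values with /ð/'s: [−strident], [+anterior], [+coronal]. Features outside Lingual ([spread glottis], [voice], [constricted glottis], …) stay as in /ʃ/.
Among the inventory, only /θ/ has exactly this specification, giving the surface form [oðθe].

[oðθe]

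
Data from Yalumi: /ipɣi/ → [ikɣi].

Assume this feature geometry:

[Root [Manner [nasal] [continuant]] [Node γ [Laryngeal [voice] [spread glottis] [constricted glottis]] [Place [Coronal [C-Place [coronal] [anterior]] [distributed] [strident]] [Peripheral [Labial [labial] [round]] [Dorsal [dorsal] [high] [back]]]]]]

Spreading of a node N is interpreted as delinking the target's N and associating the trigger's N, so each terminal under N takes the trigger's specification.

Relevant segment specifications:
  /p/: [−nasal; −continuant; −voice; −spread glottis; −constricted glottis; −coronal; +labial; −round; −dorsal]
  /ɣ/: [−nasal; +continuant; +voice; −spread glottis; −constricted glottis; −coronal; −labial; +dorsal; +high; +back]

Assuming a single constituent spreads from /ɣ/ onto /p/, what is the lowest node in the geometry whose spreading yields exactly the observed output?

/p/ and [k] differ in [labial], [round], [dorsal], [high], [back]; every other specified feature is identical.
Tracing each changed feature up the tree, the paths first meet at Peripheral; any lower node misses at least one of them.
Spreading Peripheral from /ɣ/ overwrites each of those terminals with /ɣ/'s values, yielding exactly [k].
[voice], [continuant] stay as in /p/ although /ɣ/ differs there, so no node dominating them spread; among the remaining candidates Peripheral is the lowest that derives the output.

Peripheral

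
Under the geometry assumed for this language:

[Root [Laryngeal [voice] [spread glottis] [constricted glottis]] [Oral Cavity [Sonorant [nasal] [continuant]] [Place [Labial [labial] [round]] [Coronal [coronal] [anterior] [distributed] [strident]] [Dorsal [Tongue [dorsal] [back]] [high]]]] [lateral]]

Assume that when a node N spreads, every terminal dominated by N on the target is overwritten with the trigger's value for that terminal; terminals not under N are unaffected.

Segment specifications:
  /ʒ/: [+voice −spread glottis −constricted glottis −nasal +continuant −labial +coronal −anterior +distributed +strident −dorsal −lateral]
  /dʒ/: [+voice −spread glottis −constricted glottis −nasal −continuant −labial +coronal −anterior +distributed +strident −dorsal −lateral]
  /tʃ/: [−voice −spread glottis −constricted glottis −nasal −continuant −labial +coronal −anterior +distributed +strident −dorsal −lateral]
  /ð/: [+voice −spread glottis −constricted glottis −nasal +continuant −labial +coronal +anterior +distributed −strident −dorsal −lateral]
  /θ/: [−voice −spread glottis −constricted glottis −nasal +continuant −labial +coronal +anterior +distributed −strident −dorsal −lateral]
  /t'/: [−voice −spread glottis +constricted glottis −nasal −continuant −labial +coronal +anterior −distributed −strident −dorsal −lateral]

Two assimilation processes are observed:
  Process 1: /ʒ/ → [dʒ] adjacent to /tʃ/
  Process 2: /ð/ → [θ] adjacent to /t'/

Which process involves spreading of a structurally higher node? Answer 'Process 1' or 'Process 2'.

In Process 1, [continuant] changes, so the minimal spreading node is [continuant] at depth 3.
Process 2 alters [voice]; the lowest dominating node is [voice] (depth 2 from Root).
[voice] is closer to Root than [continuant], so Process 2 spreads the higher node.

Process 2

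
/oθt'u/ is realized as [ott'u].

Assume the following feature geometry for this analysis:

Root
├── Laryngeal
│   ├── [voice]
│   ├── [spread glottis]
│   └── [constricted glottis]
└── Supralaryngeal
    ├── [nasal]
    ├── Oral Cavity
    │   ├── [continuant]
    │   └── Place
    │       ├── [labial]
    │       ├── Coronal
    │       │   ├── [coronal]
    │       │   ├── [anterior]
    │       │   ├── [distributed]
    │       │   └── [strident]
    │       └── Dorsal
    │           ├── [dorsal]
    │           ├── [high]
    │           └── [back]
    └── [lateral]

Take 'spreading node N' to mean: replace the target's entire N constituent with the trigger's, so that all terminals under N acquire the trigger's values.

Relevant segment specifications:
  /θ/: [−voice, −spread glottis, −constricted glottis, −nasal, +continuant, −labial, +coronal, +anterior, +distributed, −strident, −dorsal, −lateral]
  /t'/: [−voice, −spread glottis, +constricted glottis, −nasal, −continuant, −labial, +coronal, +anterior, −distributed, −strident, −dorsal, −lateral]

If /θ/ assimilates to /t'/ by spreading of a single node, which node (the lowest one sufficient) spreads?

Oral Cavity

/θ/ and [t] differ in [continuant], [distributed]; every other specified feature is identical.
These terminals are all dominated by Oral Cavity, and no proper subconstituent of Oral Cavity covers them all; Oral Cavity is their lowest common ancestor.
If Oral Cavity spreads, every terminal under it takes /t'/'s value, producing [t] as observed.
[constricted glottis], a feature on which the two segments disagree outside Oral Cavity, is unchanged — nothing dominating it spread, and Oral Cavity is the minimal sufficient constituent.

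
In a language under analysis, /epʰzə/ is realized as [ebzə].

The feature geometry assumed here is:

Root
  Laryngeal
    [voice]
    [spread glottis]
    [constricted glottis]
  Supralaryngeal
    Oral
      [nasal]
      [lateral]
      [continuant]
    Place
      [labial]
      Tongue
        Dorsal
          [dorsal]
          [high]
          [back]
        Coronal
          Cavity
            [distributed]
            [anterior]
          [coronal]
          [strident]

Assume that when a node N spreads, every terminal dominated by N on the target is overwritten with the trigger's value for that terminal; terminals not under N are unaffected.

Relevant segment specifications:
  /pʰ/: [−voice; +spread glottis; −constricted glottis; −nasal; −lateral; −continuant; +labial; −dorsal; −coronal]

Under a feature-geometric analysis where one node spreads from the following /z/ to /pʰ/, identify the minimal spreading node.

Laryngeal

Comparing /pʰ/ with its surface form [b], the features that change are [voice], [spread glottis].
Tracing each changed feature up the tree, the paths first meet at Laryngeal; any lower node misses at least one of them.
Spreading Laryngeal from /z/ overwrites each of those terminals with /z/'s values, yielding exactly [b].
Had Root spread, [coronal], [continuant] would have taken /z/'s values; they stay as in /pʰ/, confirming the spreading constituent is exactly Laryngeal.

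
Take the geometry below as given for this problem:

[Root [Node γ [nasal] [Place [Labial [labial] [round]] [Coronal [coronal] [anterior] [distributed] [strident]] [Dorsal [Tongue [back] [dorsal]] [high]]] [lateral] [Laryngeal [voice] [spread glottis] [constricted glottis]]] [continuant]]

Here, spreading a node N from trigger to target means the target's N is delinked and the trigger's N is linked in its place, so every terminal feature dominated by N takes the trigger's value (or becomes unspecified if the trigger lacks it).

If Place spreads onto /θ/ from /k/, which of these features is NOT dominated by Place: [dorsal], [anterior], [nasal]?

[nasal]

Under this geometry, Place contains [labial], [round], [coronal], [anterior], [distributed], [strident], [back], [dorsal], [high].
Spreading Place replaces [dorsal], [anterior] with the trigger's values, since each sits inside the Place constituent.
[nasal] is not within the Place subtree (it hangs from Node γ), so /θ/'s [nasal] value survives.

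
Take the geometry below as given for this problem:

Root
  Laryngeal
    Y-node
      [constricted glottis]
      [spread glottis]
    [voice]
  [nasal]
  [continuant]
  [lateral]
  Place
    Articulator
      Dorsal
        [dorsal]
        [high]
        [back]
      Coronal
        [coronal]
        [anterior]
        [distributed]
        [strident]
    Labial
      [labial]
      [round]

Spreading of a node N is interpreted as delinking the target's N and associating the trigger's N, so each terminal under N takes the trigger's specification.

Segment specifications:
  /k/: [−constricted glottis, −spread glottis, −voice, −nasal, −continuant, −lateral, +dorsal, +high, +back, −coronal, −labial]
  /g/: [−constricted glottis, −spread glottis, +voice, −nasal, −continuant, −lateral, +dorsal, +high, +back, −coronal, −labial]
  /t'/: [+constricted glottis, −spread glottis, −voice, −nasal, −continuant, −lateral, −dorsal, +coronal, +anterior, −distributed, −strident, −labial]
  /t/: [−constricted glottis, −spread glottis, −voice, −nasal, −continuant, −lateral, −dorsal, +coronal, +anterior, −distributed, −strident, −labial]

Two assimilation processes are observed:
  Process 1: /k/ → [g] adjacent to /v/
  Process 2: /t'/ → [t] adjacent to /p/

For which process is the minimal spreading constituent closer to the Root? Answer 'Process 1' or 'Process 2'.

In Process 1, [voice] changes, so the minimal spreading node is [voice] at depth 2.
Process 2 alters [constricted glottis]; the lowest dominating node is [constricted glottis] (depth 3 from Root).
Depth 2 < depth 3; Process 1 involves the structurally higher constituent [voice].

Process 1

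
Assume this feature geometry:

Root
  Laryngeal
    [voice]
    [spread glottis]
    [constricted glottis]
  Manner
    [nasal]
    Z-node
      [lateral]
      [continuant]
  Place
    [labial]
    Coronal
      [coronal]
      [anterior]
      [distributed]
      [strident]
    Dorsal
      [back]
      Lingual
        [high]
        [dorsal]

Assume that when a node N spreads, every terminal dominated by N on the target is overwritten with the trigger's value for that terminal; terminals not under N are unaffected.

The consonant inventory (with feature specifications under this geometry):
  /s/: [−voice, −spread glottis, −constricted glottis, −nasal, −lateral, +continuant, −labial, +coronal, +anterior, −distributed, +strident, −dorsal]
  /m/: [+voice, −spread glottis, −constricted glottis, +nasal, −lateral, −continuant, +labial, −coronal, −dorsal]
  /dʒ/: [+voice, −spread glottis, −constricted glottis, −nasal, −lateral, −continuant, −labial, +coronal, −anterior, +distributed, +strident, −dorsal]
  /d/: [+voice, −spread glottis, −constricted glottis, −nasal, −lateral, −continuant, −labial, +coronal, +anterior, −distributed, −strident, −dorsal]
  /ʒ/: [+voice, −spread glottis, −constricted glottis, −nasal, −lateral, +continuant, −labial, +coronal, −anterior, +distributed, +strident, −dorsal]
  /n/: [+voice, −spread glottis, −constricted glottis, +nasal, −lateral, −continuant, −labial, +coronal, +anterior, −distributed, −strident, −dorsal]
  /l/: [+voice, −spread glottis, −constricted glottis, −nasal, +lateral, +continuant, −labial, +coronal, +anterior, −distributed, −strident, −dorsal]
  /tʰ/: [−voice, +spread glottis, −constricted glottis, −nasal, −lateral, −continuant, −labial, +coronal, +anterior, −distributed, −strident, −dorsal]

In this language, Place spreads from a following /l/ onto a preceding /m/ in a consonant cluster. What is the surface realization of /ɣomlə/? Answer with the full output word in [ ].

[ɣonlə]

Terminals under Place in this geometry: [labial], [coronal], [anterior], [distributed], [strident], [back], [high], [dorsal].
Spreading Place from /l/ onto /m/ replaces those values with /l/'s: [−labial], [+coronal], [+anterior], [−distributed], [−strident], [−dorsal]. Features outside Place ([voice], [spread glottis], [constricted glottis], …) stay as in /m/.
Among the inventory, only /n/ has exactly this specification, giving the surface form [ɣonlə].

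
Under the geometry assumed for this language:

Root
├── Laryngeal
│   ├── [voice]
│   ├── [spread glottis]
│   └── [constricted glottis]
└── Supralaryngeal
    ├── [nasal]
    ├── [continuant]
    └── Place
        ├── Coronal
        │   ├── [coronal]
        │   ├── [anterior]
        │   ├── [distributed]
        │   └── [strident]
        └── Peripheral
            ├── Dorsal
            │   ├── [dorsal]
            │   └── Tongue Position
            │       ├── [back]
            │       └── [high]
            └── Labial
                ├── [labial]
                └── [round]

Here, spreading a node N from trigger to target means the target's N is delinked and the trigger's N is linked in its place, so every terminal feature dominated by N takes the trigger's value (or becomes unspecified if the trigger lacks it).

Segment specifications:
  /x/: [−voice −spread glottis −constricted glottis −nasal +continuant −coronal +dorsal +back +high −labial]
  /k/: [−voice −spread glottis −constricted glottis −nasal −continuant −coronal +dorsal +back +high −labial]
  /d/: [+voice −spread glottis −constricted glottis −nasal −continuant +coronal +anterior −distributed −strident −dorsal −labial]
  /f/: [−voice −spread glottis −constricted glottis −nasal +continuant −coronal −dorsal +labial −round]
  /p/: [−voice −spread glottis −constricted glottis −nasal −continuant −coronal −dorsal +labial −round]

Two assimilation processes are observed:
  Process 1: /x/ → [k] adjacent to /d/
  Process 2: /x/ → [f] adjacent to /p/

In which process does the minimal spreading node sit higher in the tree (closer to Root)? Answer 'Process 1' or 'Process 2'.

Process 1

In Process 1, [continuant] changes, so the minimal spreading node is [continuant] at depth 2.
In Process 2, [labial], [round], [dorsal], [high], [back] change, so the minimal spreading node is Peripheral at depth 3.
[continuant] (depth 2) sits above Peripheral (depth 3), making Process 1 the one with the higher spreading node.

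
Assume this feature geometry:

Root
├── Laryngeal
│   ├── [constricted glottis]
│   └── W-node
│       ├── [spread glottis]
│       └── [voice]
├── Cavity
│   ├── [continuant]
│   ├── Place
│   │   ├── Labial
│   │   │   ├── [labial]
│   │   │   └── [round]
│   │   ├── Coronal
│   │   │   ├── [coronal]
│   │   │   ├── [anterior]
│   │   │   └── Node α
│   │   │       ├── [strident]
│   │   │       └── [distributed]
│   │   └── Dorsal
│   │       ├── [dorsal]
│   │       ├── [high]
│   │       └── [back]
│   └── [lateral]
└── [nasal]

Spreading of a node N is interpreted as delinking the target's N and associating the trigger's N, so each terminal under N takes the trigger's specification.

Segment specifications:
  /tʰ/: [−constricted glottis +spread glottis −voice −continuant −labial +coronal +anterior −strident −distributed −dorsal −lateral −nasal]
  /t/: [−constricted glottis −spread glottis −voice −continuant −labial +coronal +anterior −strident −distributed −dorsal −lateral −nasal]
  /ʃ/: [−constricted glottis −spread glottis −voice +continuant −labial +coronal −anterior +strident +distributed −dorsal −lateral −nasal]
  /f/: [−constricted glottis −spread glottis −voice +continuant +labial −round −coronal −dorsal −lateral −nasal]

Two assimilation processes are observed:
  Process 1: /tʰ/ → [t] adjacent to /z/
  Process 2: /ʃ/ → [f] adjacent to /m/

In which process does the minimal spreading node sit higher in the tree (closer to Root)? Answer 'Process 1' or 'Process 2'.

Process 2

In Process 1, [spread glottis] changes, so the minimal spreading node is [spread glottis] at depth 3.
Process 2 alters [labial], [round], [coronal], [anterior], [distributed], [strident]; the lowest common ancestor is Place (depth 2 from Root).
Depth 2 < depth 3; Process 2 involves the structurally higher constituent Place.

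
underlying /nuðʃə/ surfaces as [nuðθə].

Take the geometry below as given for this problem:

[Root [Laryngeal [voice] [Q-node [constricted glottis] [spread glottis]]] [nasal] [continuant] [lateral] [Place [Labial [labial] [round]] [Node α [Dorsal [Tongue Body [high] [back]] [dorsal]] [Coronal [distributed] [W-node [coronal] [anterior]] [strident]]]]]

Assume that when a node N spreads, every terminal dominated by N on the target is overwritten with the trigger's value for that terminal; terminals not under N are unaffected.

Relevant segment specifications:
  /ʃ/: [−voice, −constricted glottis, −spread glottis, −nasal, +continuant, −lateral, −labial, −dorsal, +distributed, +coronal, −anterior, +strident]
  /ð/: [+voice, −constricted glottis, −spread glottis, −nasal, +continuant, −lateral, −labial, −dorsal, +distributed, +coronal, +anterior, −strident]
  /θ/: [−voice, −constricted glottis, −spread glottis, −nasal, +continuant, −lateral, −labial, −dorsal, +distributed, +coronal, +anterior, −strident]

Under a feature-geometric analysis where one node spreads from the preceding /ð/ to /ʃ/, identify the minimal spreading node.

Comparing /ʃ/ with its surface form [θ], the features that change are [anterior], [strident].
The smallest constituent containing every changed terminal is Coronal — each of its daughters lacks at least one of the affected features.
Delinking /ʃ/'s Coronal and associating /ð/'s Coronal gives precisely the feature bundle of [θ].
[voice] stays as in /ʃ/ although /ð/ differs there, so no node dominating it spread; among the remaining candidates Coronal is the lowest that derives the output.

Coronal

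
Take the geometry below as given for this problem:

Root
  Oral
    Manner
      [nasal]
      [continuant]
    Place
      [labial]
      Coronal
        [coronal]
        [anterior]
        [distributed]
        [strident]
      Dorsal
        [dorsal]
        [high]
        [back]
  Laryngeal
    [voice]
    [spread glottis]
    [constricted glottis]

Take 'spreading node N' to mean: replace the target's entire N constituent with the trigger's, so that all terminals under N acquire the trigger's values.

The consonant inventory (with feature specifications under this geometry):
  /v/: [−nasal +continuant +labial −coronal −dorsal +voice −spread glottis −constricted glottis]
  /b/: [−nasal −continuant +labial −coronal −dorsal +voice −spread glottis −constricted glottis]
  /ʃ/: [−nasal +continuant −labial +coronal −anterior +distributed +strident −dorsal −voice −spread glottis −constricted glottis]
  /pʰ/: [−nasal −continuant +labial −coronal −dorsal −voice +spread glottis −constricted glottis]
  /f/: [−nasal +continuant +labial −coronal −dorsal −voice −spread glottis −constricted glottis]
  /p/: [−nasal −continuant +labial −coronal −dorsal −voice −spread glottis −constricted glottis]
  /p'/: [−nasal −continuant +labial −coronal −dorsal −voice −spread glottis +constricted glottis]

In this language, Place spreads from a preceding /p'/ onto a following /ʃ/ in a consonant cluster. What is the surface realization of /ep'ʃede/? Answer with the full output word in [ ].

The Place node dominates the terminals [labial], [coronal], [anterior], [distributed], [strident], [dorsal], [high], [back].
The target acquires /p'/'s values for everything under Place — [+labial], [−coronal], [−dorsal] — while keeping its own [nasal], [continuant], [voice], ….
The resulting bundle matches /f/ in the inventory; substituting it for /ʃ/ gives [ep'fede].

[ep'fede]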